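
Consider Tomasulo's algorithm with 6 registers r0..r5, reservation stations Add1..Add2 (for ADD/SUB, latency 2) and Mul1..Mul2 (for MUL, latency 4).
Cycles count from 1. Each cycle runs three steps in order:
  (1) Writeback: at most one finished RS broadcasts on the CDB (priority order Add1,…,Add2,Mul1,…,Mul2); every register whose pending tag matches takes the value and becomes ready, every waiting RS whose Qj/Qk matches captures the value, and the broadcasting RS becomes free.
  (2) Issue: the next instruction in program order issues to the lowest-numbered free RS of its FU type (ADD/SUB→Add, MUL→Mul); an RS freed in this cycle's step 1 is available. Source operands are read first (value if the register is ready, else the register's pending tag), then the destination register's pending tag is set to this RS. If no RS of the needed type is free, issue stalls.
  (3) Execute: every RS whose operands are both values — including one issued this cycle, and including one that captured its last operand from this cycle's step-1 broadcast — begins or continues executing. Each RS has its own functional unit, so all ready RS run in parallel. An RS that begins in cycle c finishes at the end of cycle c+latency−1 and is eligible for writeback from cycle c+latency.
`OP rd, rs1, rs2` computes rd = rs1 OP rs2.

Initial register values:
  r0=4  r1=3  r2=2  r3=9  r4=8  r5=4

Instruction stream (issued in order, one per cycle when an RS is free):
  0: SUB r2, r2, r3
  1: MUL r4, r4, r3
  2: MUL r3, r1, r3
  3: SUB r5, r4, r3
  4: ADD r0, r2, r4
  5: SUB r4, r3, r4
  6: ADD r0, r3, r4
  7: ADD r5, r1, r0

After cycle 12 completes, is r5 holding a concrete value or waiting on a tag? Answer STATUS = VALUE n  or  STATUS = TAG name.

STATUS = TAG Add2

  c1: issue SUB r2<-Add1  regs: r0:4,r1:3,r2:Add1,r3:9,r4:8,r5:4
  c2: issue MUL r4<-Mul1  regs: r0:4,r1:3,r2:Add1,r3:9,r4:Mul1,r5:4
  c3: CDB Add1=-7; issue MUL r3<-Mul2  regs: r0:4,r1:3,r2:-7,r3:Mul2,r4:Mul1,r5:4
  c4: issue SUB r5<-Add1  regs: r0:4,r1:3,r2:-7,r3:Mul2,r4:Mul1,r5:Add1
  c5: issue ADD r0<-Add2  regs: r0:Add2,r1:3,r2:-7,r3:Mul2,r4:Mul1,r5:Add1
  c6: CDB Mul1=72; stall  regs: r0:Add2,r1:3,r2:-7,r3:Mul2,r4:72,r5:Add1
  c7: CDB Mul2=27; stall  regs: r0:Add2,r1:3,r2:-7,r3:27,r4:72,r5:Add1
  c8: CDB Add2=65; issue SUB r4<-Add2  regs: r0:65,r1:3,r2:-7,r3:27,r4:Add2,r5:Add1
  c9: CDB Add1=45; issue ADD r0<-Add1  regs: r0:Add1,r1:3,r2:-7,r3:27,r4:Add2,r5:45
  c10: CDB Add2=-45; issue ADD r5<-Add2  regs: r0:Add1,r1:3,r2:-7,r3:27,r4:-45,r5:Add2
  c11: -  regs: r0:Add1,r1:3,r2:-7,r3:27,r4:-45,r5:Add2
  c12: CDB Add1=-18  regs: r0:-18,r1:3,r2:-7,r3:27,r4:-45,r5:Add2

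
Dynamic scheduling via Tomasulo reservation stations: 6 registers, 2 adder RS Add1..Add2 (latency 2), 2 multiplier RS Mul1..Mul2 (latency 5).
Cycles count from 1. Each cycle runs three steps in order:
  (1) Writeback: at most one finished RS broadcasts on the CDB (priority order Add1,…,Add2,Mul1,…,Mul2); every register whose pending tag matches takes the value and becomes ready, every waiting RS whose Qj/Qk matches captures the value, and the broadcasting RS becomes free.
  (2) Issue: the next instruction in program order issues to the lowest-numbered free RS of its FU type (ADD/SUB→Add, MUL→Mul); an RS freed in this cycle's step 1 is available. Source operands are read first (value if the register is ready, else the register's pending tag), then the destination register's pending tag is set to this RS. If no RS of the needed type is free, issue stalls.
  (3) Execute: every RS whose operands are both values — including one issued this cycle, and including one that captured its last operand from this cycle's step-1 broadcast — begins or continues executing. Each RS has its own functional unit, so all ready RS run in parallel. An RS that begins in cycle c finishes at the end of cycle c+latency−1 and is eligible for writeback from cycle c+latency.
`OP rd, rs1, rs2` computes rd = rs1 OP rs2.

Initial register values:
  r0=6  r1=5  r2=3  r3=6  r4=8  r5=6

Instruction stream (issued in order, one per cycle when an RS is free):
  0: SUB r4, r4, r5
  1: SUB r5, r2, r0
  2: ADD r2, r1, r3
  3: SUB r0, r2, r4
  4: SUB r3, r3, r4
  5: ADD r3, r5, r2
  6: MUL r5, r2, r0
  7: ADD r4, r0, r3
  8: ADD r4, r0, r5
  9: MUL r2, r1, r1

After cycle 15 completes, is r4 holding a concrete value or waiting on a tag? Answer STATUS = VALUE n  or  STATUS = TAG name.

cycle 1: issue SUB r4<-Add1 // r0:6,r1:5,r2:3,r3:6,r4:Add1,r5:6
cycle 2: issue SUB r5<-Add2 // r0:6,r1:5,r2:3,r3:6,r4:Add1,r5:Add2
cycle 3: CDB Add1=2; issue ADD r2<-Add1 // r0:6,r1:5,r2:Add1,r3:6,r4:2,r5:Add2
cycle 4: CDB Add2=-3; issue SUB r0<-Add2 // r0:Add2,r1:5,r2:Add1,r3:6,r4:2,r5:-3
cycle 5: CDB Add1=11; issue SUB r3<-Add1 // r0:Add2,r1:5,r2:11,r3:Add1,r4:2,r5:-3
cycle 6: stall // r0:Add2,r1:5,r2:11,r3:Add1,r4:2,r5:-3
cycle 7: CDB Add1=4; issue ADD r3<-Add1 // r0:Add2,r1:5,r2:11,r3:Add1,r4:2,r5:-3
cycle 8: CDB Add2=9; issue MUL r5<-Mul1 // r0:9,r1:5,r2:11,r3:Add1,r4:2,r5:Mul1
cycle 9: CDB Add1=8; issue ADD r4<-Add1 // r0:9,r1:5,r2:11,r3:8,r4:Add1,r5:Mul1
cycle 10: issue ADD r4<-Add2 // r0:9,r1:5,r2:11,r3:8,r4:Add2,r5:Mul1
cycle 11: CDB Add1=17; issue MUL r2<-Mul2 // r0:9,r1:5,r2:Mul2,r3:8,r4:Add2,r5:Mul1
cycle 12: - // r0:9,r1:5,r2:Mul2,r3:8,r4:Add2,r5:Mul1
cycle 13: CDB Mul1=99 // r0:9,r1:5,r2:Mul2,r3:8,r4:Add2,r5:99
cycle 14: - // r0:9,r1:5,r2:Mul2,r3:8,r4:Add2,r5:99
cycle 15: CDB Add2=108 // r0:9,r1:5,r2:Mul2,r3:8,r4:108,r5:99

STATUS = VALUE 108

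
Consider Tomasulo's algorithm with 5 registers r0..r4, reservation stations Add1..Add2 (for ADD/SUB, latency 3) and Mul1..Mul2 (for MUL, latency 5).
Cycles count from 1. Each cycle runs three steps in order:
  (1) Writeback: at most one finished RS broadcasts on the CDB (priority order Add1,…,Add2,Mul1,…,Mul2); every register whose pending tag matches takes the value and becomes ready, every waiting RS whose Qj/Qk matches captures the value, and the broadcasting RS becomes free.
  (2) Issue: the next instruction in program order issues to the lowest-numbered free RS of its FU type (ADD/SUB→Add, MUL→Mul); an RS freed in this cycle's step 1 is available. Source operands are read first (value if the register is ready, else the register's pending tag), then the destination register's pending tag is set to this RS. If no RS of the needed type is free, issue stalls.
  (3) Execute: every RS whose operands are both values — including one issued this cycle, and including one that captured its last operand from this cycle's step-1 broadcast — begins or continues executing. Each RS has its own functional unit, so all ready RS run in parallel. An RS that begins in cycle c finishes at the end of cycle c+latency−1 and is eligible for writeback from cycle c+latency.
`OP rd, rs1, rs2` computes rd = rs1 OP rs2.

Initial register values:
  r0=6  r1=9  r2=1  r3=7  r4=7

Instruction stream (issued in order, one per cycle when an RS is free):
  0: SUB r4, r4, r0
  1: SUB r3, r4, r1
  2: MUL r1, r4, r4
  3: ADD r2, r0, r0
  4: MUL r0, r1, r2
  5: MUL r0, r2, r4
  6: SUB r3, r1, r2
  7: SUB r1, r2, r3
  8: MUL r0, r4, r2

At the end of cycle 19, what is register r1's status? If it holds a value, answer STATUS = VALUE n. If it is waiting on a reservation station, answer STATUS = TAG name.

STATUS = VALUE 23

c1: issue SUB r4<-Add1 | r0:6,r1:9,r2:1,r3:7,r4:Add1
c2: issue SUB r3<-Add2 | r0:6,r1:9,r2:1,r3:Add2,r4:Add1
c3: issue MUL r1<-Mul1 | r0:6,r1:Mul1,r2:1,r3:Add2,r4:Add1
c4: CDB Add1=1; issue ADD r2<-Add1 | r0:6,r1:Mul1,r2:Add1,r3:Add2,r4:1
c5: issue MUL r0<-Mul2 | r0:Mul2,r1:Mul1,r2:Add1,r3:Add2,r4:1
c6: stall | r0:Mul2,r1:Mul1,r2:Add1,r3:Add2,r4:1
c7: CDB Add1=12; stall | r0:Mul2,r1:Mul1,r2:12,r3:Add2,r4:1
c8: CDB Add2=-8; stall | r0:Mul2,r1:Mul1,r2:12,r3:-8,r4:1
c9: CDB Mul1=1; issue MUL r0<-Mul1 | r0:Mul1,r1:1,r2:12,r3:-8,r4:1
c10: issue SUB r3<-Add1 | r0:Mul1,r1:1,r2:12,r3:Add1,r4:1
c11: issue SUB r1<-Add2 | r0:Mul1,r1:Add2,r2:12,r3:Add1,r4:1
c12: stall | r0:Mul1,r1:Add2,r2:12,r3:Add1,r4:1
c13: CDB Add1=-11; stall | r0:Mul1,r1:Add2,r2:12,r3:-11,r4:1
c14: CDB Mul1=12; issue MUL r0<-Mul1 | r0:Mul1,r1:Add2,r2:12,r3:-11,r4:1
c15: CDB Mul2=12 | r0:Mul1,r1:Add2,r2:12,r3:-11,r4:1
c16: CDB Add2=23 | r0:Mul1,r1:23,r2:12,r3:-11,r4:1
c17: - | r0:Mul1,r1:23,r2:12,r3:-11,r4:1
c18: - | r0:Mul1,r1:23,r2:12,r3:-11,r4:1
c19: CDB Mul1=12 | r0:12,r1:23,r2:12,r3:-11,r4:1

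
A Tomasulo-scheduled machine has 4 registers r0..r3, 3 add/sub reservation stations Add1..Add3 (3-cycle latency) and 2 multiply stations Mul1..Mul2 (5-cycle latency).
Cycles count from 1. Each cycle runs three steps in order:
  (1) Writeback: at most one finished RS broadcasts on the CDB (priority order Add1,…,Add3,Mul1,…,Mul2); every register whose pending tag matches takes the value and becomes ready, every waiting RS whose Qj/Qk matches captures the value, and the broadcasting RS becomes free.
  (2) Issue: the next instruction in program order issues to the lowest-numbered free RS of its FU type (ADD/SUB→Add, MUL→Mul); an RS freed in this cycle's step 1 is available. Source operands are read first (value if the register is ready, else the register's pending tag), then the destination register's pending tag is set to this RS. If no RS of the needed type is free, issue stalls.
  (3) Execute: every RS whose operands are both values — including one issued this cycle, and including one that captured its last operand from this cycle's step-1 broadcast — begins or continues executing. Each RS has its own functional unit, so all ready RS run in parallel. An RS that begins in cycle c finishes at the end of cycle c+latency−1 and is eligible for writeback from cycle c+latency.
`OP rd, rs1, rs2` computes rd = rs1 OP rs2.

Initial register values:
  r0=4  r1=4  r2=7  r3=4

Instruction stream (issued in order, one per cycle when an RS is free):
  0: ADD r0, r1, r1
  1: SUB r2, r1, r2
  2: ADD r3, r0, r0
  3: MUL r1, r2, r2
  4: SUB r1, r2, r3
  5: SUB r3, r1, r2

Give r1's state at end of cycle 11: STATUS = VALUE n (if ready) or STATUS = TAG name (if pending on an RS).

STATUS = VALUE -19

c1: issue ADD r0<-Add1 | r0:Add1,r1:4,r2:7,r3:4
c2: issue SUB r2<-Add2 | r0:Add1,r1:4,r2:Add2,r3:4
c3: issue ADD r3<-Add3 | r0:Add1,r1:4,r2:Add2,r3:Add3
c4: CDB Add1=8; issue MUL r1<-Mul1 | r0:8,r1:Mul1,r2:Add2,r3:Add3
c5: CDB Add2=-3; issue SUB r1<-Add1 | r0:8,r1:Add1,r2:-3,r3:Add3
c6: issue SUB r3<-Add2 | r0:8,r1:Add1,r2:-3,r3:Add2
c7: CDB Add3=16 | r0:8,r1:Add1,r2:-3,r3:Add2
c8: - | r0:8,r1:Add1,r2:-3,r3:Add2
c9: - | r0:8,r1:Add1,r2:-3,r3:Add2
c10: CDB Add1=-19 | r0:8,r1:-19,r2:-3,r3:Add2
c11: CDB Mul1=9 | r0:8,r1:-19,r2:-3,r3:Add2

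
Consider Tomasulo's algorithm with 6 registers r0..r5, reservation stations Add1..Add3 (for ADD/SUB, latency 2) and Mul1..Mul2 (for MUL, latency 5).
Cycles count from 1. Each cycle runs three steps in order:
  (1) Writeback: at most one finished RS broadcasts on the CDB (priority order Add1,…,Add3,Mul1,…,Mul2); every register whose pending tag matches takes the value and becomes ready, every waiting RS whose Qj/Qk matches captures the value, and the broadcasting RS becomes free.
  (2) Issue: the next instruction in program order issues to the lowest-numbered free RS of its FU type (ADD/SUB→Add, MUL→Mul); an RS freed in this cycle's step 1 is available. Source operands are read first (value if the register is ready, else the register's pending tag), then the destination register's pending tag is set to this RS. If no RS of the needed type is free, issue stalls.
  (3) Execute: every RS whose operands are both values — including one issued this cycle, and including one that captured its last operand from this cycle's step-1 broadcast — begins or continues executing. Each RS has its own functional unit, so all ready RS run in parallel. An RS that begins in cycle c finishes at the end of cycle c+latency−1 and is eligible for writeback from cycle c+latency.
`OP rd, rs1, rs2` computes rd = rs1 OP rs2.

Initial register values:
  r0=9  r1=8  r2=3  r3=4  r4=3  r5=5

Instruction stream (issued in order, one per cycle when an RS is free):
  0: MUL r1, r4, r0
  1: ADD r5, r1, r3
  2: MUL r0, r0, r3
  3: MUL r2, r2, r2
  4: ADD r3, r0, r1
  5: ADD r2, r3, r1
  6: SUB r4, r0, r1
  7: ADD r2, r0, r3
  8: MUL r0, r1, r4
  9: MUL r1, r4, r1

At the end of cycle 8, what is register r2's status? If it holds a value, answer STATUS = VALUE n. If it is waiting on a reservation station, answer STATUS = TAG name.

STATUS = TAG Add1

cycle 1: issue MUL r1<-Mul1 // r0:9,r1:Mul1,r2:3,r3:4,r4:3,r5:5
cycle 2: issue ADD r5<-Add1 // r0:9,r1:Mul1,r2:3,r3:4,r4:3,r5:Add1
cycle 3: issue MUL r0<-Mul2 // r0:Mul2,r1:Mul1,r2:3,r3:4,r4:3,r5:Add1
cycle 4: stall // r0:Mul2,r1:Mul1,r2:3,r3:4,r4:3,r5:Add1
cycle 5: stall // r0:Mul2,r1:Mul1,r2:3,r3:4,r4:3,r5:Add1
cycle 6: CDB Mul1=27; issue MUL r2<-Mul1 // r0:Mul2,r1:27,r2:Mul1,r3:4,r4:3,r5:Add1
cycle 7: issue ADD r3<-Add2 // r0:Mul2,r1:27,r2:Mul1,r3:Add2,r4:3,r5:Add1
cycle 8: CDB Add1=31; issue ADD r2<-Add1 // r0:Mul2,r1:27,r2:Add1,r3:Add2,r4:3,r5:31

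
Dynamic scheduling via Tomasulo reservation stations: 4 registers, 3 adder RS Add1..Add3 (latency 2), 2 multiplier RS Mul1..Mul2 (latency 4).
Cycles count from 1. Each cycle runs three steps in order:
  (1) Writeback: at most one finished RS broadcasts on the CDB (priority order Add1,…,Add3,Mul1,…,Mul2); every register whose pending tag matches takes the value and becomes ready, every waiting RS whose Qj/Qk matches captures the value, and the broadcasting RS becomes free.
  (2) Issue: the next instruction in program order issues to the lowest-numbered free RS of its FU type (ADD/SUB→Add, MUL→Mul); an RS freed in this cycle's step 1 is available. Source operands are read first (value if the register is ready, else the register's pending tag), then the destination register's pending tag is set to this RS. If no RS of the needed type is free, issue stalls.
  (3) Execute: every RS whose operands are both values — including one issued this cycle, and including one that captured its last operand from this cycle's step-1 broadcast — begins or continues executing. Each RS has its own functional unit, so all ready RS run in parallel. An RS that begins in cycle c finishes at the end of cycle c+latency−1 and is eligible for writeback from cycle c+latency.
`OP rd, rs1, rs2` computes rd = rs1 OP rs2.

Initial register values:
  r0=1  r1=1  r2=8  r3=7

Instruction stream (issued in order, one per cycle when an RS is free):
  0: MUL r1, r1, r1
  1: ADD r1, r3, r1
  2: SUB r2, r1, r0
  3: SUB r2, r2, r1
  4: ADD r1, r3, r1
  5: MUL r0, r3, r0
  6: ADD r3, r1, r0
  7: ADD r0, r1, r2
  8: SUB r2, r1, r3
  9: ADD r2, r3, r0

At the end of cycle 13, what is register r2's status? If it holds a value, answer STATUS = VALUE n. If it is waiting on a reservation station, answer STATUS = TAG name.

STATUS = TAG Add3

  c1: issue MUL r1<-Mul1  regs: r0:1,r1:Mul1,r2:8,r3:7
  c2: issue ADD r1<-Add1  regs: r0:1,r1:Add1,r2:8,r3:7
  c3: issue SUB r2<-Add2  regs: r0:1,r1:Add1,r2:Add2,r3:7
  c4: issue SUB r2<-Add3  regs: r0:1,r1:Add1,r2:Add3,r3:7
  c5: CDB Mul1=1; stall  regs: r0:1,r1:Add1,r2:Add3,r3:7
  c6: stall  regs: r0:1,r1:Add1,r2:Add3,r3:7
  c7: CDB Add1=8; issue ADD r1<-Add1  regs: r0:1,r1:Add1,r2:Add3,r3:7
  c8: issue MUL r0<-Mul1  regs: r0:Mul1,r1:Add1,r2:Add3,r3:7
  c9: CDB Add1=15; issue ADD r3<-Add1  regs: r0:Mul1,r1:15,r2:Add3,r3:Add1
  c10: CDB Add2=7; issue ADD r0<-Add2  regs: r0:Add2,r1:15,r2:Add3,r3:Add1
  c11: stall  regs: r0:Add2,r1:15,r2:Add3,r3:Add1
  c12: CDB Add3=-1; issue SUB r2<-Add3  regs: r0:Add2,r1:15,r2:Add3,r3:Add1
  c13: CDB Mul1=7; stall  regs: r0:Add2,r1:15,r2:Add3,r3:Add1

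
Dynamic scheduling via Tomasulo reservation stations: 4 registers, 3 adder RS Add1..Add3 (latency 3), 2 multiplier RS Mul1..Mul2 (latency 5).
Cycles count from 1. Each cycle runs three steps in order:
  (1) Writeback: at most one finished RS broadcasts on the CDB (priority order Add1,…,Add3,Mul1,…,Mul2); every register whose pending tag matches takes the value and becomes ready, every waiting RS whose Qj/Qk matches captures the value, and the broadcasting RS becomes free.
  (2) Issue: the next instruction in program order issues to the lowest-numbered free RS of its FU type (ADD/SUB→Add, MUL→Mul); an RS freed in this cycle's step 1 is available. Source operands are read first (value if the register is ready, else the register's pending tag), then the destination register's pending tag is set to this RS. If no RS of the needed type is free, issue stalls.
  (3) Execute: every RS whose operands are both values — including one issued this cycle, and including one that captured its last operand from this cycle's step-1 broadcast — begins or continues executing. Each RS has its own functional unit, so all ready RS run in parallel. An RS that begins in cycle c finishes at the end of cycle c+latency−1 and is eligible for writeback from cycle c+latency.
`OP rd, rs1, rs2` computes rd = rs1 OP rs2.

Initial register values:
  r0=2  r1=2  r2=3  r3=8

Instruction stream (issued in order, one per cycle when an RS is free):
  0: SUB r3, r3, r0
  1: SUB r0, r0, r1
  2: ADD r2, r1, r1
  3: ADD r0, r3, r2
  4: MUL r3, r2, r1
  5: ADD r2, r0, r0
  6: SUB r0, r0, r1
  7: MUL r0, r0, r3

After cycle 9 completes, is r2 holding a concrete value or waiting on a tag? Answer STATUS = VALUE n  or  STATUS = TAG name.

  c1: issue SUB r3<-Add1  regs: r0:2,r1:2,r2:3,r3:Add1
  c2: issue SUB r0<-Add2  regs: r0:Add2,r1:2,r2:3,r3:Add1
  c3: issue ADD r2<-Add3  regs: r0:Add2,r1:2,r2:Add3,r3:Add1
  c4: CDB Add1=6; issue ADD r0<-Add1  regs: r0:Add1,r1:2,r2:Add3,r3:6
  c5: CDB Add2=0; issue MUL r3<-Mul1  regs: r0:Add1,r1:2,r2:Add3,r3:Mul1
  c6: CDB Add3=4; issue ADD r2<-Add2  regs: r0:Add1,r1:2,r2:Add2,r3:Mul1
  c7: issue SUB r0<-Add3  regs: r0:Add3,r1:2,r2:Add2,r3:Mul1
  c8: issue MUL r0<-Mul2  regs: r0:Mul2,r1:2,r2:Add2,r3:Mul1
  c9: CDB Add1=10  regs: r0:Mul2,r1:2,r2:Add2,r3:Mul1

STATUS = TAG Add2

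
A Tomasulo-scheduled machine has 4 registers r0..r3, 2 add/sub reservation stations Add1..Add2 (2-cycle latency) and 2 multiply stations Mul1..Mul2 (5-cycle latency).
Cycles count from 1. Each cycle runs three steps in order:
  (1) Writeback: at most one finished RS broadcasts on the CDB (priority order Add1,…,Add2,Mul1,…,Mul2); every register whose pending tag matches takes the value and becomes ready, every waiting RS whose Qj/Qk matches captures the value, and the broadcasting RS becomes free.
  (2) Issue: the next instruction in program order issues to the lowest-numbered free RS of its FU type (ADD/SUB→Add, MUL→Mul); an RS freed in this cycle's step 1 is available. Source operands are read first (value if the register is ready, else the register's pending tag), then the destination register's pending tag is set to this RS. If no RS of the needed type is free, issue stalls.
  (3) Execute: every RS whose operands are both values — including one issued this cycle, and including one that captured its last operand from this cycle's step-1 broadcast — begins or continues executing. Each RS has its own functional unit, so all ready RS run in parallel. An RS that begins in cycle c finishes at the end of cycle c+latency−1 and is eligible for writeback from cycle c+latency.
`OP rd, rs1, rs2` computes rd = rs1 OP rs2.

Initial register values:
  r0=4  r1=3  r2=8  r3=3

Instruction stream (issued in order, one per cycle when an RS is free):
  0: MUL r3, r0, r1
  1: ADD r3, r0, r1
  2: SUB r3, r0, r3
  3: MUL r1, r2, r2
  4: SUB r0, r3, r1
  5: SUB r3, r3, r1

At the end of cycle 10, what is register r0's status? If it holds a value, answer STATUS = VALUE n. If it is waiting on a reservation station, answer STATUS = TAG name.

STATUS = TAG Add1

c1: issue MUL r3<-Mul1 | r0:4,r1:3,r2:8,r3:Mul1
c2: issue ADD r3<-Add1 | r0:4,r1:3,r2:8,r3:Add1
c3: issue SUB r3<-Add2 | r0:4,r1:3,r2:8,r3:Add2
c4: CDB Add1=7; issue MUL r1<-Mul2 | r0:4,r1:Mul2,r2:8,r3:Add2
c5: issue SUB r0<-Add1 | r0:Add1,r1:Mul2,r2:8,r3:Add2
c6: CDB Add2=-3; issue SUB r3<-Add2 | r0:Add1,r1:Mul2,r2:8,r3:Add2
c7: CDB Mul1=12 | r0:Add1,r1:Mul2,r2:8,r3:Add2
c8: - | r0:Add1,r1:Mul2,r2:8,r3:Add2
c9: CDB Mul2=64 | r0:Add1,r1:64,r2:8,r3:Add2
c10: - | r0:Add1,r1:64,r2:8,r3:Add2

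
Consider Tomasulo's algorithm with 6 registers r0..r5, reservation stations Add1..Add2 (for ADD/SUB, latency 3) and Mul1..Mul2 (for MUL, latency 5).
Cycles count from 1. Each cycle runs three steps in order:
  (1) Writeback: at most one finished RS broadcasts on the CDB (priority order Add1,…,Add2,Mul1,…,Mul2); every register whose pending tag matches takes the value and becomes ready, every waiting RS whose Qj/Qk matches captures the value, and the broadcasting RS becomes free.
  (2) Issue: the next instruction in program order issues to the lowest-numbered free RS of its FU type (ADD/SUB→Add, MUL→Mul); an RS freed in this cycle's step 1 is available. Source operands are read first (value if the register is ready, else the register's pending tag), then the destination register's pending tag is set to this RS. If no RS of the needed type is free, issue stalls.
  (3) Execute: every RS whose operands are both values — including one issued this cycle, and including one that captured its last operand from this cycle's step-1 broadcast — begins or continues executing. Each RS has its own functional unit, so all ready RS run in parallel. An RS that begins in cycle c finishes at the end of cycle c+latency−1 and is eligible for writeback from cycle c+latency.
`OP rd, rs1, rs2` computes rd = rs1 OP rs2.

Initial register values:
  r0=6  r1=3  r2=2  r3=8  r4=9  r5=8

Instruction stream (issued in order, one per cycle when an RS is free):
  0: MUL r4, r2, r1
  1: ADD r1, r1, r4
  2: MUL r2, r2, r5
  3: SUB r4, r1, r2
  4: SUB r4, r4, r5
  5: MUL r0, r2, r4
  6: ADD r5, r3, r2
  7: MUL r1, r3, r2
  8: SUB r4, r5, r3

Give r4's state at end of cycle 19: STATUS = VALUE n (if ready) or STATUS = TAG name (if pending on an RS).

cycle 1: issue MUL r4<-Mul1 // r0:6,r1:3,r2:2,r3:8,r4:Mul1,r5:8
cycle 2: issue ADD r1<-Add1 // r0:6,r1:Add1,r2:2,r3:8,r4:Mul1,r5:8
cycle 3: issue MUL r2<-Mul2 // r0:6,r1:Add1,r2:Mul2,r3:8,r4:Mul1,r5:8
cycle 4: issue SUB r4<-Add2 // r0:6,r1:Add1,r2:Mul2,r3:8,r4:Add2,r5:8
cycle 5: stall // r0:6,r1:Add1,r2:Mul2,r3:8,r4:Add2,r5:8
cycle 6: CDB Mul1=6; stall // r0:6,r1:Add1,r2:Mul2,r3:8,r4:Add2,r5:8
cycle 7: stall // r0:6,r1:Add1,r2:Mul2,r3:8,r4:Add2,r5:8
cycle 8: CDB Mul2=16; stall // r0:6,r1:Add1,r2:16,r3:8,r4:Add2,r5:8
cycle 9: CDB Add1=9; issue SUB r4<-Add1 // r0:6,r1:9,r2:16,r3:8,r4:Add1,r5:8
cycle 10: issue MUL r0<-Mul1 // r0:Mul1,r1:9,r2:16,r3:8,r4:Add1,r5:8
cycle 11: stall // r0:Mul1,r1:9,r2:16,r3:8,r4:Add1,r5:8
cycle 12: CDB Add2=-7; issue ADD r5<-Add2 // r0:Mul1,r1:9,r2:16,r3:8,r4:Add1,r5:Add2
cycle 13: issue MUL r1<-Mul2 // r0:Mul1,r1:Mul2,r2:16,r3:8,r4:Add1,r5:Add2
cycle 14: stall // r0:Mul1,r1:Mul2,r2:16,r3:8,r4:Add1,r5:Add2
cycle 15: CDB Add1=-15; issue SUB r4<-Add1 // r0:Mul1,r1:Mul2,r2:16,r3:8,r4:Add1,r5:Add2
cycle 16: CDB Add2=24 // r0:Mul1,r1:Mul2,r2:16,r3:8,r4:Add1,r5:24
cycle 17: - // r0:Mul1,r1:Mul2,r2:16,r3:8,r4:Add1,r5:24
cycle 18: CDB Mul2=128 // r0:Mul1,r1:128,r2:16,r3:8,r4:Add1,r5:24
cycle 19: CDB Add1=16 // r0:Mul1,r1:128,r2:16,r3:8,r4:16,r5:24

STATUS = VALUE 16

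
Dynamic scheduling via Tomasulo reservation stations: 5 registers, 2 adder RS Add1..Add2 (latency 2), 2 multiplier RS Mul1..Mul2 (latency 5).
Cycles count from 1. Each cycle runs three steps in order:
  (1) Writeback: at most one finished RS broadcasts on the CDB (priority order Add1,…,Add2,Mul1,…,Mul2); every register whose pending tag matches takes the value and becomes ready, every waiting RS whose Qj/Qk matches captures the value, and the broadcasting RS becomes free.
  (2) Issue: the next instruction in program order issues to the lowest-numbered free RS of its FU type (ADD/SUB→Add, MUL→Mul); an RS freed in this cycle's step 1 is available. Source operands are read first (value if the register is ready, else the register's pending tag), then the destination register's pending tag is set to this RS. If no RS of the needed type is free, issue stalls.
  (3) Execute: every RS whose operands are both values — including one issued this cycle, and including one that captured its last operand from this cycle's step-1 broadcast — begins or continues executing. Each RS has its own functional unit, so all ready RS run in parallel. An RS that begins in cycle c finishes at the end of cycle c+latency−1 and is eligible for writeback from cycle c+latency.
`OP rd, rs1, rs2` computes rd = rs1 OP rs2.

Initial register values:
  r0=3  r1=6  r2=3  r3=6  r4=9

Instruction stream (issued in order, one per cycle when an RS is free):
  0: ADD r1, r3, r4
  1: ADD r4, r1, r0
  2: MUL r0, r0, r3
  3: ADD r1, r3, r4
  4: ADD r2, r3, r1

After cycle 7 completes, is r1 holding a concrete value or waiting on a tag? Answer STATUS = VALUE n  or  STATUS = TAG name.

STATUS = VALUE 24

  c1: issue ADD r1<-Add1  regs: r0:3,r1:Add1,r2:3,r3:6,r4:9
  c2: issue ADD r4<-Add2  regs: r0:3,r1:Add1,r2:3,r3:6,r4:Add2
  c3: CDB Add1=15; issue MUL r0<-Mul1  regs: r0:Mul1,r1:15,r2:3,r3:6,r4:Add2
  c4: issue ADD r1<-Add1  regs: r0:Mul1,r1:Add1,r2:3,r3:6,r4:Add2
  c5: CDB Add2=18; issue ADD r2<-Add2  regs: r0:Mul1,r1:Add1,r2:Add2,r3:6,r4:18
  c6: -  regs: r0:Mul1,r1:Add1,r2:Add2,r3:6,r4:18
  c7: CDB Add1=24  regs: r0:Mul1,r1:24,r2:Add2,r3:6,r4:18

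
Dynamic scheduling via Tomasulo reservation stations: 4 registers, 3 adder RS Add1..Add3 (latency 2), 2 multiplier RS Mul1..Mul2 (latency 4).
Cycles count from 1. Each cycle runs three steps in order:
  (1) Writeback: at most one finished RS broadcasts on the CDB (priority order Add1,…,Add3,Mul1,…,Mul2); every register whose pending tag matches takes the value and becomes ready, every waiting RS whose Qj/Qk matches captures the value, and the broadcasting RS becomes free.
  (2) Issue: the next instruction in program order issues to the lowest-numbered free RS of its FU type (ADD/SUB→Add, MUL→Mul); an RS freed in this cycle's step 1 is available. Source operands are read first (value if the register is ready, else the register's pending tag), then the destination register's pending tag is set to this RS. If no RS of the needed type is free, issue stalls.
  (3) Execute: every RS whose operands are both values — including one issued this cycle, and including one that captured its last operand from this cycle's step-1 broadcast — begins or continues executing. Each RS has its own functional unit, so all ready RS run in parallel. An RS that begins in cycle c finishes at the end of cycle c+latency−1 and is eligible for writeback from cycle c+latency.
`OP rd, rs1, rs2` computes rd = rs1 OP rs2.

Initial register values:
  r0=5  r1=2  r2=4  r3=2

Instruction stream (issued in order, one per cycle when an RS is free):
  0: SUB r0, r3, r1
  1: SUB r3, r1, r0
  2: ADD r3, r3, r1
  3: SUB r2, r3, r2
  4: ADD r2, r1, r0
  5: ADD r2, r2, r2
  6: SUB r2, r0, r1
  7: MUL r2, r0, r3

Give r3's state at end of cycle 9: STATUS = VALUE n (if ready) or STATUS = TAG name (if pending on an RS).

STATUS = VALUE 4

  c1: issue SUB r0<-Add1  regs: r0:Add1,r1:2,r2:4,r3:2
  c2: issue SUB r3<-Add2  regs: r0:Add1,r1:2,r2:4,r3:Add2
  c3: CDB Add1=0; issue ADD r3<-Add1  regs: r0:0,r1:2,r2:4,r3:Add1
  c4: issue SUB r2<-Add3  regs: r0:0,r1:2,r2:Add3,r3:Add1
  c5: CDB Add2=2; issue ADD r2<-Add2  regs: r0:0,r1:2,r2:Add2,r3:Add1
  c6: stall  regs: r0:0,r1:2,r2:Add2,r3:Add1
  c7: CDB Add1=4; issue ADD r2<-Add1  regs: r0:0,r1:2,r2:Add1,r3:4
  c8: CDB Add2=2; issue SUB r2<-Add2  regs: r0:0,r1:2,r2:Add2,r3:4
  c9: CDB Add3=0; issue MUL r2<-Mul1  regs: r0:0,r1:2,r2:Mul1,r3:4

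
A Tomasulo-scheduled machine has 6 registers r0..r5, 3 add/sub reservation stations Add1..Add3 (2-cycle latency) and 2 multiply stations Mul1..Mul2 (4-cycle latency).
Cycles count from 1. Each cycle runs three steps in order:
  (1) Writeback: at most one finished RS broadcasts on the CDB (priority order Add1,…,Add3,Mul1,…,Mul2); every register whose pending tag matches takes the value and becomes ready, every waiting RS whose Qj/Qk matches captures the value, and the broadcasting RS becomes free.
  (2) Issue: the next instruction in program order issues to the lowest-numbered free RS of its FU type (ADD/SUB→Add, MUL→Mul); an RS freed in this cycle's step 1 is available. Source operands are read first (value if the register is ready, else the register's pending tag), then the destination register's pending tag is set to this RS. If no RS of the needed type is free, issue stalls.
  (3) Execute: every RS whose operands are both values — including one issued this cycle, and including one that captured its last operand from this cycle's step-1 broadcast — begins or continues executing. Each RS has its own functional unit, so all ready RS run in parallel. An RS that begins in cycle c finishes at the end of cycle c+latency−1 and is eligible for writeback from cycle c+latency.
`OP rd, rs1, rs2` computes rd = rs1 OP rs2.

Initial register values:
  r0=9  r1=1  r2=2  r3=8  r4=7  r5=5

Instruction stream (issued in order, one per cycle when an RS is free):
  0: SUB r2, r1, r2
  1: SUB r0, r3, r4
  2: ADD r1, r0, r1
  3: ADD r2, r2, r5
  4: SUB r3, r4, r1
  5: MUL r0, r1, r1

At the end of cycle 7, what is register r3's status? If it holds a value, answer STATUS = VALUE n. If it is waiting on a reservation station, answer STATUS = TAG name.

STATUS = TAG Add3

c1: issue SUB r2<-Add1 | r0:9,r1:1,r2:Add1,r3:8,r4:7,r5:5
c2: issue SUB r0<-Add2 | r0:Add2,r1:1,r2:Add1,r3:8,r4:7,r5:5
c3: CDB Add1=-1; issue ADD r1<-Add1 | r0:Add2,r1:Add1,r2:-1,r3:8,r4:7,r5:5
c4: CDB Add2=1; issue ADD r2<-Add2 | r0:1,r1:Add1,r2:Add2,r3:8,r4:7,r5:5
c5: issue SUB r3<-Add3 | r0:1,r1:Add1,r2:Add2,r3:Add3,r4:7,r5:5
c6: CDB Add1=2; issue MUL r0<-Mul1 | r0:Mul1,r1:2,r2:Add2,r3:Add3,r4:7,r5:5
c7: CDB Add2=4 | r0:Mul1,r1:2,r2:4,r3:Add3,r4:7,r5:5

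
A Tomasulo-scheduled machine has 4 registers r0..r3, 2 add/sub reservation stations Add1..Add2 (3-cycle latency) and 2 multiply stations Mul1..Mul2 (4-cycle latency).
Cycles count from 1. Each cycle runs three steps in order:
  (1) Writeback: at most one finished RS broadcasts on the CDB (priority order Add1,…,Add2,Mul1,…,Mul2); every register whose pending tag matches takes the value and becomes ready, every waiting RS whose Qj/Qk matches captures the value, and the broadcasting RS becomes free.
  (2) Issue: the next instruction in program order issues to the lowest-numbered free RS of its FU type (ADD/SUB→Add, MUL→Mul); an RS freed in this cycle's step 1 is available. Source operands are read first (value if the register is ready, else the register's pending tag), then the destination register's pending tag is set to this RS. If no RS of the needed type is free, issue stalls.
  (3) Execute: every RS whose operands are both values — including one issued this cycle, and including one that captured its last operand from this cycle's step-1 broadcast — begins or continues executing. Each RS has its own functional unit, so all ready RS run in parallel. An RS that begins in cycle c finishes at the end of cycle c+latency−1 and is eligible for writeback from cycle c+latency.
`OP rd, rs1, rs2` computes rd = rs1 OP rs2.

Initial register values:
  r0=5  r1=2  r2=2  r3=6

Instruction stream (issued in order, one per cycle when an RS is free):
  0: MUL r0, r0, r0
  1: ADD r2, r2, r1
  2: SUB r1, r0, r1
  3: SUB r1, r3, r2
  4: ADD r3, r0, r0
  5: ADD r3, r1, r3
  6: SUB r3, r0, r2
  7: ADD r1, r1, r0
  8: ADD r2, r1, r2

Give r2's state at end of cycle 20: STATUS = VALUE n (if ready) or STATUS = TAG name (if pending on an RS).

STATUS = VALUE 31

  c1: issue MUL r0<-Mul1  regs: r0:Mul1,r1:2,r2:2,r3:6
  c2: issue ADD r2<-Add1  regs: r0:Mul1,r1:2,r2:Add1,r3:6
  c3: issue SUB r1<-Add2  regs: r0:Mul1,r1:Add2,r2:Add1,r3:6
  c4: stall  regs: r0:Mul1,r1:Add2,r2:Add1,r3:6
  c5: CDB Add1=4; issue SUB r1<-Add1  regs: r0:Mul1,r1:Add1,r2:4,r3:6
  c6: CDB Mul1=25; stall  regs: r0:25,r1:Add1,r2:4,r3:6
  c7: stall  regs: r0:25,r1:Add1,r2:4,r3:6
  c8: CDB Add1=2; issue ADD r3<-Add1  regs: r0:25,r1:2,r2:4,r3:Add1
  c9: CDB Add2=23; issue ADD r3<-Add2  regs: r0:25,r1:2,r2:4,r3:Add2
  c10: stall  regs: r0:25,r1:2,r2:4,r3:Add2
  c11: CDB Add1=50; issue SUB r3<-Add1  regs: r0:25,r1:2,r2:4,r3:Add1
  c12: stall  regs: r0:25,r1:2,r2:4,r3:Add1
  c13: stall  regs: r0:25,r1:2,r2:4,r3:Add1
  c14: CDB Add1=21; issue ADD r1<-Add1  regs: r0:25,r1:Add1,r2:4,r3:21
  c15: CDB Add2=52; issue ADD r2<-Add2  regs: r0:25,r1:Add1,r2:Add2,r3:21
  c16: -  regs: r0:25,r1:Add1,r2:Add2,r3:21
  c17: CDB Add1=27  regs: r0:25,r1:27,r2:Add2,r3:21
  c18: -  regs: r0:25,r1:27,r2:Add2,r3:21
  c19: -  regs: r0:25,r1:27,r2:Add2,r3:21
  c20: CDB Add2=31  regs: r0:25,r1:27,r2:31,r3:21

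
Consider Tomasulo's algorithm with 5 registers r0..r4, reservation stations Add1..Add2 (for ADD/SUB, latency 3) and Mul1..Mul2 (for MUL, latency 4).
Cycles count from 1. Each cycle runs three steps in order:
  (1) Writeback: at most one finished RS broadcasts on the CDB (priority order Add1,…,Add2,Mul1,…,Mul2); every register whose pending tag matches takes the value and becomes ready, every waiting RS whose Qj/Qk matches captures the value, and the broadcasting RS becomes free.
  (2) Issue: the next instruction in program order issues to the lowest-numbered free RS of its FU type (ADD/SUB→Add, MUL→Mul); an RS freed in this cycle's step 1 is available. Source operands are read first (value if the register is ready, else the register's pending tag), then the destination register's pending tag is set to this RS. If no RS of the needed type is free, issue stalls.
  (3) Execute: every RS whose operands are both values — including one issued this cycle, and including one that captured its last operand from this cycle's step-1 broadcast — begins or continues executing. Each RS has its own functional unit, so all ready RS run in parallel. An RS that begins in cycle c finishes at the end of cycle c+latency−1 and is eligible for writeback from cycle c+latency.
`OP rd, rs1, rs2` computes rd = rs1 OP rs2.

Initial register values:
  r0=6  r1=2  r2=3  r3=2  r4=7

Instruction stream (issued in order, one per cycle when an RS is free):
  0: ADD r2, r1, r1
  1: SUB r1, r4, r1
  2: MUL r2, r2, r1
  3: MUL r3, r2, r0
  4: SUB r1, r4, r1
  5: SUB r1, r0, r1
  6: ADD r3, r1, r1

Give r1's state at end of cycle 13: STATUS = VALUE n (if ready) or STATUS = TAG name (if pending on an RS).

STATUS = VALUE 4

cycle 1: issue ADD r2<-Add1 // r0:6,r1:2,r2:Add1,r3:2,r4:7
cycle 2: issue SUB r1<-Add2 // r0:6,r1:Add2,r2:Add1,r3:2,r4:7
cycle 3: issue MUL r2<-Mul1 // r0:6,r1:Add2,r2:Mul1,r3:2,r4:7
cycle 4: CDB Add1=4; issue MUL r3<-Mul2 // r0:6,r1:Add2,r2:Mul1,r3:Mul2,r4:7
cycle 5: CDB Add2=5; issue SUB r1<-Add1 // r0:6,r1:Add1,r2:Mul1,r3:Mul2,r4:7
cycle 6: issue SUB r1<-Add2 // r0:6,r1:Add2,r2:Mul1,r3:Mul2,r4:7
cycle 7: stall // r0:6,r1:Add2,r2:Mul1,r3:Mul2,r4:7
cycle 8: CDB Add1=2; issue ADD r3<-Add1 // r0:6,r1:Add2,r2:Mul1,r3:Add1,r4:7
cycle 9: CDB Mul1=20 // r0:6,r1:Add2,r2:20,r3:Add1,r4:7
cycle 10: - // r0:6,r1:Add2,r2:20,r3:Add1,r4:7
cycle 11: CDB Add2=4 // r0:6,r1:4,r2:20,r3:Add1,r4:7
cycle 12: - // r0:6,r1:4,r2:20,r3:Add1,r4:7
cycle 13: CDB Mul2=120 // r0:6,r1:4,r2:20,r3:Add1,r4:7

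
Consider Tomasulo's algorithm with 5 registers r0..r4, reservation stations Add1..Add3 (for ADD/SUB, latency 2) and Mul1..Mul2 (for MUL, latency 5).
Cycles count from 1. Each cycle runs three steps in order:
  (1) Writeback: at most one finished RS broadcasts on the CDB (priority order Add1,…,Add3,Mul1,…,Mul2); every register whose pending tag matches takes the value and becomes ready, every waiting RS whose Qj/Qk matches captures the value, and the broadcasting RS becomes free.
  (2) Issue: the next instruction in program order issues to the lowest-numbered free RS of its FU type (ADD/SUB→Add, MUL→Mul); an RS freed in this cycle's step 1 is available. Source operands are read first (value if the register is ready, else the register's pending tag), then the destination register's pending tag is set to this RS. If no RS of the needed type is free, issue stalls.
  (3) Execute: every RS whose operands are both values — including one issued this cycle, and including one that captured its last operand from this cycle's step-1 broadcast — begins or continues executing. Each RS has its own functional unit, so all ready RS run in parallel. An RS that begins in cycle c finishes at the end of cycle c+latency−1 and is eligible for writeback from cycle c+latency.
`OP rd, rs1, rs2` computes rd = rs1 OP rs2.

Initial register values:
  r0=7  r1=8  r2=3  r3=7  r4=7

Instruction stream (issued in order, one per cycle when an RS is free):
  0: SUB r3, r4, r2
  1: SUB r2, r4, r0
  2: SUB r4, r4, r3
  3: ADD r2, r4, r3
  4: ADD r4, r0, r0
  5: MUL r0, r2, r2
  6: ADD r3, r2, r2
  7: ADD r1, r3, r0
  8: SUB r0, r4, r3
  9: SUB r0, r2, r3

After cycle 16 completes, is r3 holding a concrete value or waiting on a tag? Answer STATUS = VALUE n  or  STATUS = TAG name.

cycle 1: issue SUB r3<-Add1 // r0:7,r1:8,r2:3,r3:Add1,r4:7
cycle 2: issue SUB r2<-Add2 // r0:7,r1:8,r2:Add2,r3:Add1,r4:7
cycle 3: CDB Add1=4; issue SUB r4<-Add1 // r0:7,r1:8,r2:Add2,r3:4,r4:Add1
cycle 4: CDB Add2=0; issue ADD r2<-Add2 // r0:7,r1:8,r2:Add2,r3:4,r4:Add1
cycle 5: CDB Add1=3; issue ADD r4<-Add1 // r0:7,r1:8,r2:Add2,r3:4,r4:Add1
cycle 6: issue MUL r0<-Mul1 // r0:Mul1,r1:8,r2:Add2,r3:4,r4:Add1
cycle 7: CDB Add1=14; issue ADD r3<-Add1 // r0:Mul1,r1:8,r2:Add2,r3:Add1,r4:14
cycle 8: CDB Add2=7; issue ADD r1<-Add2 // r0:Mul1,r1:Add2,r2:7,r3:Add1,r4:14
cycle 9: issue SUB r0<-Add3 // r0:Add3,r1:Add2,r2:7,r3:Add1,r4:14
cycle 10: CDB Add1=14; issue SUB r0<-Add1 // r0:Add1,r1:Add2,r2:7,r3:14,r4:14
cycle 11: - // r0:Add1,r1:Add2,r2:7,r3:14,r4:14
cycle 12: CDB Add1=-7 // r0:-7,r1:Add2,r2:7,r3:14,r4:14
cycle 13: CDB Add3=0 // r0:-7,r1:Add2,r2:7,r3:14,r4:14
cycle 14: CDB Mul1=49 // r0:-7,r1:Add2,r2:7,r3:14,r4:14
cycle 15: - // r0:-7,r1:Add2,r2:7,r3:14,r4:14
cycle 16: CDB Add2=63 // r0:-7,r1:63,r2:7,r3:14,r4:14

STATUS = VALUE 14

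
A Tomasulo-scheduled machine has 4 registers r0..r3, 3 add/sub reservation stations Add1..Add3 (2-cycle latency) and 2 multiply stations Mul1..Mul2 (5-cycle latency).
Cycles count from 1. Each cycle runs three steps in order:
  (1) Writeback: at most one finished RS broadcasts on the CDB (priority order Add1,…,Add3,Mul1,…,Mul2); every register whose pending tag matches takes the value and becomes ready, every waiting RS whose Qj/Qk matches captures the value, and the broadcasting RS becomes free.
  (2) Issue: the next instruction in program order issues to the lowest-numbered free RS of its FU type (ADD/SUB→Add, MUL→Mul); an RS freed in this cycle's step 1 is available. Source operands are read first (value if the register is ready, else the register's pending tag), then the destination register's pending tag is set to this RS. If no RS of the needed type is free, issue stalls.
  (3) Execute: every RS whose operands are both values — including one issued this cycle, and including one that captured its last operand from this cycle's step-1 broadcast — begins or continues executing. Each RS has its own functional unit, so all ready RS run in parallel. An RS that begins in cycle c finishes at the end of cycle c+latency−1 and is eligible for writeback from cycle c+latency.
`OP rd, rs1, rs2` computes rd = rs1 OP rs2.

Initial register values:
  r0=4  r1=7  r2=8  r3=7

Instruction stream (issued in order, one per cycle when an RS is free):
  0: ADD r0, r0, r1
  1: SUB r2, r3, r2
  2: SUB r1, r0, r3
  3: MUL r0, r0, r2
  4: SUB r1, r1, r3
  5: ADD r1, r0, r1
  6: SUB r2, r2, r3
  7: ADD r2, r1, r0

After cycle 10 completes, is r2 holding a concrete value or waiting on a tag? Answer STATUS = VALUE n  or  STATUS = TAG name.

STATUS = TAG Add3

c1: issue ADD r0<-Add1 | r0:Add1,r1:7,r2:8,r3:7
c2: issue SUB r2<-Add2 | r0:Add1,r1:7,r2:Add2,r3:7
c3: CDB Add1=11; issue SUB r1<-Add1 | r0:11,r1:Add1,r2:Add2,r3:7
c4: CDB Add2=-1; issue MUL r0<-Mul1 | r0:Mul1,r1:Add1,r2:-1,r3:7
c5: CDB Add1=4; issue SUB r1<-Add1 | r0:Mul1,r1:Add1,r2:-1,r3:7
c6: issue ADD r1<-Add2 | r0:Mul1,r1:Add2,r2:-1,r3:7
c7: CDB Add1=-3; issue SUB r2<-Add1 | r0:Mul1,r1:Add2,r2:Add1,r3:7
c8: issue ADD r2<-Add3 | r0:Mul1,r1:Add2,r2:Add3,r3:7
c9: CDB Add1=-8 | r0:Mul1,r1:Add2,r2:Add3,r3:7
c10: CDB Mul1=-11 | r0:-11,r1:Add2,r2:Add3,r3:7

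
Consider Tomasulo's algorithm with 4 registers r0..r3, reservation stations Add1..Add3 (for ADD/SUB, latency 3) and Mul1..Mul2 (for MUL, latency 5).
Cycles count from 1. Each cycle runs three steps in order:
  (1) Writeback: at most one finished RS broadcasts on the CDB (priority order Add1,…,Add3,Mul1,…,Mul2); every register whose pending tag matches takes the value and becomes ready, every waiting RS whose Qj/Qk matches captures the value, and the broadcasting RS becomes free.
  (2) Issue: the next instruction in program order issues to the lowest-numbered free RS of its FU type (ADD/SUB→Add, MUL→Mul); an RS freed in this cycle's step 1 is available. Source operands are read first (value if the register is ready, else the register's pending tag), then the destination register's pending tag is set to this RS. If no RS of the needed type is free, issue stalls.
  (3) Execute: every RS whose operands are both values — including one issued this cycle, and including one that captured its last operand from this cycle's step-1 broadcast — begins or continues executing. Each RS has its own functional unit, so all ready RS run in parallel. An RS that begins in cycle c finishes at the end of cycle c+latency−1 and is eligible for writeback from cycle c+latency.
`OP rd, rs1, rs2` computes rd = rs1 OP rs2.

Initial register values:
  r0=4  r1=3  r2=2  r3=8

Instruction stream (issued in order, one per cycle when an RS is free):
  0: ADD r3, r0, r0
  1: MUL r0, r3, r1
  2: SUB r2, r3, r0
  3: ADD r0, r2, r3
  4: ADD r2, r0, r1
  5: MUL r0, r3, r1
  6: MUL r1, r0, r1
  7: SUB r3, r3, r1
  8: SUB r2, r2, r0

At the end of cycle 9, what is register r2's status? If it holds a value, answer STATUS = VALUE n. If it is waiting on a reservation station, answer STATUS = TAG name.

cycle 1: issue ADD r3<-Add1 // r0:4,r1:3,r2:2,r3:Add1
cycle 2: issue MUL r0<-Mul1 // r0:Mul1,r1:3,r2:2,r3:Add1
cycle 3: issue SUB r2<-Add2 // r0:Mul1,r1:3,r2:Add2,r3:Add1
cycle 4: CDB Add1=8; issue ADD r0<-Add1 // r0:Add1,r1:3,r2:Add2,r3:8
cycle 5: issue ADD r2<-Add3 // r0:Add1,r1:3,r2:Add3,r3:8
cycle 6: issue MUL r0<-Mul2 // r0:Mul2,r1:3,r2:Add3,r3:8
cycle 7: stall // r0:Mul2,r1:3,r2:Add3,r3:8
cycle 8: stall // r0:Mul2,r1:3,r2:Add3,r3:8
cycle 9: CDB Mul1=24; issue MUL r1<-Mul1 // r0:Mul2,r1:Mul1,r2:Add3,r3:8

STATUS = TAG Add3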